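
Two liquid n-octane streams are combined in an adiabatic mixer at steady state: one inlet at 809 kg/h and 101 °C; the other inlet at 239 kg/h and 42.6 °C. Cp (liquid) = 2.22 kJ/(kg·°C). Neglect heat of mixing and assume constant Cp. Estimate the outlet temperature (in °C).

Energy balance with Q = 0: Σ ṁᵢCp,ᵢ(T_out − Tᵢ) = 0
Σ ṁᵢCp,ᵢTᵢ = 809×2.22×101 + 239×2.22×42.6 = 204000
Σ ṁᵢCp,ᵢ = 809×2.22 + 239×2.22 = 2326.6
T_out = 204000 / 2326.6 = 87.682 °C

T_out = 87.7 °C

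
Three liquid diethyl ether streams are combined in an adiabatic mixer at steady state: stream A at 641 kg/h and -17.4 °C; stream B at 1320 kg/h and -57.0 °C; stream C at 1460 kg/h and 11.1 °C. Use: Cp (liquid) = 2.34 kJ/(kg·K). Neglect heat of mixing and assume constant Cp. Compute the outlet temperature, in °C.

T_out = -20.5 °C

Energy balance with Q = 0: Σ ṁᵢCp,ᵢ(T_out − Tᵢ) = 0
Σ ṁᵢCp,ᵢTᵢ = 641×2.34×-17.4 + 1320×2.34×-57.0 + 1460×2.34×11.1 = -164240
Σ ṁᵢCp,ᵢ = 641×2.34 + 1320×2.34 + 1460×2.34 = 8005.1
T_out = -164240 / 8005.1 = -20.517 °C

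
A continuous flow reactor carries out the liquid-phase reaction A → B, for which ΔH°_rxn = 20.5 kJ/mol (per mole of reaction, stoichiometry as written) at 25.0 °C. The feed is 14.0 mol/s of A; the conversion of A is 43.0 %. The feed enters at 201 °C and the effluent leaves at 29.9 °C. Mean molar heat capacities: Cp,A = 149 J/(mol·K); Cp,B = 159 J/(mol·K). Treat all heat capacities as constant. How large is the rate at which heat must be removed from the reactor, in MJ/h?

Q_out = 840 MJ/h

Extent of reaction ξ = 0.430 × 14.0 = 6.02 mol/s
Reaction term: ξ·ΔH°_rxn = 6.02 × 20.5 = 123.41 kJ/s
Sensible, feed 201→25 °C: -367.14 kJ/s
Outlet flows (mol/s): A 7.98, B 6.02
Sensible, products 25→29.9 °C: 10.516 kJ/s
Q = ΔH = -233.21 kJ/s = -233.21 kW
Heat removed = 839.55 MJ/h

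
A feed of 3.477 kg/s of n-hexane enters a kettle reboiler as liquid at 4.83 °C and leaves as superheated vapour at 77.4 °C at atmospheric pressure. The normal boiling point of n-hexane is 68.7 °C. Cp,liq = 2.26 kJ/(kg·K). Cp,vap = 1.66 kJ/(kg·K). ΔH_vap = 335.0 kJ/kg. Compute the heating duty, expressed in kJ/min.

Q = 103000 kJ/min

liquid 4.83→68.7 °C: 144.35 kJ/kg
vaporisation at 68.7 °C: 335 kJ/kg
vapour 68.7→77.4 °C: 14.442 kJ/kg
Δh = 144.35 + 335 + 14.442 = 493.79 kJ/kg
Q = ṁ·Δh = 3.477 kg/s × 493.79 kJ/kg = 1716.9 kJ/s
|Q| = 1716.9 kW = 103010 kJ/min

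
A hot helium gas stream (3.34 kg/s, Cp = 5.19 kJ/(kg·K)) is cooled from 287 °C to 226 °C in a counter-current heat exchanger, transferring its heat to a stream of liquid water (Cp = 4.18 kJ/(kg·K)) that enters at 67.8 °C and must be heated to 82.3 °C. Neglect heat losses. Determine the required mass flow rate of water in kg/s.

Heat released by hot stream: Q = 3.34 × 5.19 × (287 − 226) = 1057.4 kJ/s
Energy balance on cold side (adiabatic exchanger): Q = ṁ_c·Cp_c·(T_c,out − T_c,in)
ṁ_c = 1057.4 / [4.18 × (82.3 − 67.8)] = 17.446 kg/s

ṁ_c = 17.4 kg/s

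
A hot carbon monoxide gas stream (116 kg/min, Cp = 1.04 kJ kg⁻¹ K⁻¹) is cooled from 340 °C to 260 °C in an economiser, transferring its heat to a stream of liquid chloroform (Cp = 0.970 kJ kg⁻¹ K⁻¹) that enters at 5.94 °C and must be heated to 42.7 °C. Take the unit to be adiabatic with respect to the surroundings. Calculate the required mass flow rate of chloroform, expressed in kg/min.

ṁ_c = 271 kg/min

Heat released by hot stream: Q = 116 × 1.04 × (340 − 260) = 9651.2 kJ/min
Energy balance on cold side (adiabatic exchanger): Q = ṁ_c·Cp_c·(T_c,out − T_c,in)
ṁ_c = 9651.2 / [0.970 × (42.7 − 5.94)] = 270.67 kg/min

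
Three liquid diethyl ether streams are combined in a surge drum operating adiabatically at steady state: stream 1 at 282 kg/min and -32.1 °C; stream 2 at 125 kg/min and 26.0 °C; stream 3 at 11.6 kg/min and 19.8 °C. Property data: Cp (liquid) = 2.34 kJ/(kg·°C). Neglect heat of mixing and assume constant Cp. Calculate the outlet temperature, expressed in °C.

T_out = -13.3 °C

Adiabatic, steady state ⇒ Σ ṁᵢCp,ᵢ(T_out − Tᵢ) = 0
Σ ṁᵢCp,ᵢTᵢ = 282×2.34×-32.1 + 125×2.34×26.0 + 11.6×2.34×19.8 = -13040
Σ ṁᵢCp,ᵢ = 282×2.34 + 125×2.34 + 11.6×2.34 = 979.52
T_out = -13040 / 979.52 = -13.312 °C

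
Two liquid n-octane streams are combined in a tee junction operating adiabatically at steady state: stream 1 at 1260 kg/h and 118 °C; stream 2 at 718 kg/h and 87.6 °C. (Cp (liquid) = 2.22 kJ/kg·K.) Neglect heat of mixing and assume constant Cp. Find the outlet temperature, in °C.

Energy balance with Q = 0: Σ ṁᵢCp,ᵢ(T_out − Tᵢ) = 0
Σ ṁᵢCp,ᵢTᵢ = 1260×2.22×118 + 718×2.22×87.6 = 469700
Σ ṁᵢCp,ᵢ = 1260×2.22 + 718×2.22 = 4391.2
T_out = 469700 / 4391.2 = 106.97 °C

T_out = 107 °C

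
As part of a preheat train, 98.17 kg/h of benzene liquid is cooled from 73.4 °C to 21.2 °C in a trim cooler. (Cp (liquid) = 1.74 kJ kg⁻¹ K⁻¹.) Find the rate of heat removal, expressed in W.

Q_c = 2480 W

Q = ṁ·Cp·ΔT = 98.17 × 1.74 × (21.2 − 73.4) = -8916.6 kJ/h
Converting: 8916.6 / 3600 s = 2.4768 kW
Cooling duty = 2476.8 W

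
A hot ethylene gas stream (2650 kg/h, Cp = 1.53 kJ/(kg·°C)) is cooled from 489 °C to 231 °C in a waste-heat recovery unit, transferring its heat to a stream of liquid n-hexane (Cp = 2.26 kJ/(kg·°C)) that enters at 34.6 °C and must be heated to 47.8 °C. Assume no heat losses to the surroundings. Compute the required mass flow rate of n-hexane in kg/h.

ṁ_c = 35100 kg/h

Heat released by hot stream: Q = 2650 × 1.53 × (489 − 231) = 1.0461e+06 kJ/h
Energy balance on cold side (adiabatic exchanger): Q = ṁ_c·Cp_c·(T_c,out − T_c,in)
ṁ_c = 1.0461e+06 / [2.26 × (47.8 − 34.6)] = 35065 kg/h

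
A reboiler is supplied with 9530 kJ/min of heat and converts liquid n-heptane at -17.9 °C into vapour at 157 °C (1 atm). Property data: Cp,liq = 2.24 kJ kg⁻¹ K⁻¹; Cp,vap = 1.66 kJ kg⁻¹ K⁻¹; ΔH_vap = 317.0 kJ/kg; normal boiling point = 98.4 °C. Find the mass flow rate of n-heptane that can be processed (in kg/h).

Δh = 2.24×(98.4−-17.9) + 317.0 + 1.66×(157−98.4) = 674.79 kJ/kg
Q = 9530 kJ/min = 158.83 kJ/s = 571800 kJ/h
ṁ = Q/Δh = 571800 / 674.79 = 847.38 kg/h

ṁ = 847 kg/h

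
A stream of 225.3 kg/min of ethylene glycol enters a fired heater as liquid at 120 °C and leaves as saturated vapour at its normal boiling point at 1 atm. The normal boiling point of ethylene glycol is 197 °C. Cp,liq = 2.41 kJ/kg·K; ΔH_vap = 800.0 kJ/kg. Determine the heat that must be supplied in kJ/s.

Q = 3700 kJ/s

liquid 120→197 °C: 185.57 kJ/kg
vaporisation at 197 °C: 800 kJ/kg
Δh = 185.57 + 800 = 985.57 kJ/kg
Q = ṁ·Δh = 225.3 kg/min × 985.57 kJ/kg = 222050 kJ/min
|Q| = 3700.8 kW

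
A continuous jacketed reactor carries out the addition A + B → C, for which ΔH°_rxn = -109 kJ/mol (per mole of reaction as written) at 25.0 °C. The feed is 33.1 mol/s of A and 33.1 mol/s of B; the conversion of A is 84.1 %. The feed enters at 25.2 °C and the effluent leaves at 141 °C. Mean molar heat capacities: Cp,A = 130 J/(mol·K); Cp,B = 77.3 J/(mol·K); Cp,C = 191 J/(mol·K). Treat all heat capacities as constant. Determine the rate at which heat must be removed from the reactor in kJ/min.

Q_out = 138000 kJ/min

Extent of reaction ξ = 0.841 × 33.1 = 27.837 mol/s
Reaction term: ξ·ΔH°_rxn = 27.837 × -109 = -3034.2 kJ/s
Sensible, feed 25.2→25 °C: -1.3723 kJ/s
Outlet flows (mol/s): A 5.2629, B 5.2629, C 27.837
Sensible, products 25→141 °C: 743.31 kJ/s
Q = ΔH = -2292.3 kJ/s = -2292.3 kW
Heat removed = 137540 kJ/min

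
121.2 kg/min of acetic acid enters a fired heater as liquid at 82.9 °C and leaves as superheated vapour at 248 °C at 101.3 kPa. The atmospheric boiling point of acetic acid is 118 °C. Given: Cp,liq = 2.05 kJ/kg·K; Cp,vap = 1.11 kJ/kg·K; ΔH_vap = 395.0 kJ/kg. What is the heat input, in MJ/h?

Q = 4450 MJ/h

liquid 82.9→118 °C: 71.955 kJ/kg
vaporisation at 118 °C: 395 kJ/kg
vapour 118→248 °C: 144.3 kJ/kg
Δh = 71.955 + 395 + 144.3 = 611.25 kJ/kg
Q = ṁ·Δh = 121.2 kg/min × 611.25 kJ/kg = 74084 kJ/min
|Q| = 1234.7 kW = 4445 MJ/h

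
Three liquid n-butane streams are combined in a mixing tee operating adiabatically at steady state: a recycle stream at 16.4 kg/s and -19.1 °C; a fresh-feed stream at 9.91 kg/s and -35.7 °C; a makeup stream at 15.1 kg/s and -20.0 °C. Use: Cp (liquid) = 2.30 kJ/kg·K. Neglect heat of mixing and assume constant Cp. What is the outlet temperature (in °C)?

T_out = -23.4 °C

No heat crosses the boundary, so H_out = H_in.
T_out = Σ ṁᵢCp,ᵢTᵢ / Σ ṁᵢCp,ᵢ
      = -2228.8 / 95.243 = -23.401 °C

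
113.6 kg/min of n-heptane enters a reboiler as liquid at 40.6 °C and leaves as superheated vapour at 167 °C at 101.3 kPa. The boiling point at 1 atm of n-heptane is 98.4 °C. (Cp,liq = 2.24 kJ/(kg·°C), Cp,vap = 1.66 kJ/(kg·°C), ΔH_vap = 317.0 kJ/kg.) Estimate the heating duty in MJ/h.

Q = 3820 MJ/h

liquid 40.6→98.4 °C: 129.47 kJ/kg
vaporisation at 98.4 °C: 317 kJ/kg
vapour 98.4→167 °C: 113.88 kJ/kg
Δh = 129.47 + 317 + 113.88 = 560.35 kJ/kg
Q = ṁ·Δh = 113.6 kg/min × 560.35 kJ/kg = 63656 kJ/min
|Q| = 1060.9 kW = 3819.3 MJ/h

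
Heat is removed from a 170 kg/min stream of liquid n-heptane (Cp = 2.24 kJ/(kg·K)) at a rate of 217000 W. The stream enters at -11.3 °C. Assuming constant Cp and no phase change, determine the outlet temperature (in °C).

T_out = -45.5 °C

Q = 217000 W = 13020 kJ/min
ΔT = Q/(ṁ·Cp) = 13020/(170×2.24) = 34.191 K
T_out = -11.3 − 34.191 = -45.491 °C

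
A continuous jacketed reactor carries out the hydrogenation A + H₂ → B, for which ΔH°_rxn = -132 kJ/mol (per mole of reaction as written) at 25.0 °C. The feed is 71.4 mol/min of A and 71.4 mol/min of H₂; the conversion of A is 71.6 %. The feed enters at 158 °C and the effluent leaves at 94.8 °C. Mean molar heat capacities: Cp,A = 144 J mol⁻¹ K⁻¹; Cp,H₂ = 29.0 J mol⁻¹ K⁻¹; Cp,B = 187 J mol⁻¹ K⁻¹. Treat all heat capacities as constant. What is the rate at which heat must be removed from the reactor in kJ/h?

Q_out = 449000 kJ/h

Extent of reaction ξ = 0.716 × 71.4 = 51.122 mol/min
Reaction term: ξ·ΔH°_rxn = 51.122 × -132 = -6748.2 kJ/min
Sensible, feed 158→25 °C: -1642.8 kJ/min
Outlet flows (mol/min): A 20.278, H₂ 20.278, B 51.122
Sensible, products 25→94.8 °C: 912.14 kJ/min
Q = ΔH = -7478.9 kJ/min = -124.65 kW
Heat removed = 448730 kJ/h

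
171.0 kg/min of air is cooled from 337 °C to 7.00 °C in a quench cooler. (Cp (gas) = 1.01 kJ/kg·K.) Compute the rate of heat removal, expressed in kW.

Q = ṁ·Cp·ΔT = 171.0 × 1.01 × (7.00 − 337) = -56994 kJ/min
Converting: 56994 / 60 s = 949.91 kW

Q_c = 950 kW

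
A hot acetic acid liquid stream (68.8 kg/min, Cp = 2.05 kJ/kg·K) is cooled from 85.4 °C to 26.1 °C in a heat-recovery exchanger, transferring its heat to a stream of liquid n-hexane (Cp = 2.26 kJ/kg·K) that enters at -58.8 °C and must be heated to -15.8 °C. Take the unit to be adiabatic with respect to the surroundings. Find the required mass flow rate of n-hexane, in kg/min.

Heat released by hot stream: Q = 68.8 × 2.05 × (85.4 − 26.1) = 8363.7 kJ/min
Energy balance on cold side (adiabatic exchanger): Q = ṁ_c·Cp_c·(T_c,out − T_c,in)
ṁ_c = 8363.7 / [2.26 × (-15.8 − -58.8)] = 86.064 kg/min

ṁ_c = 86.1 kg/min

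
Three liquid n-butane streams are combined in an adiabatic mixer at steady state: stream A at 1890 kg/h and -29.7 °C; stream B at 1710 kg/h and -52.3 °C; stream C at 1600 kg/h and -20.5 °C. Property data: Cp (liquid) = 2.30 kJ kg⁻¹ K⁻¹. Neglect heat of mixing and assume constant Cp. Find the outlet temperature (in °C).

Adiabatic, steady state ⇒ Σ ṁᵢCp,ᵢ(T_out − Tᵢ) = 0
T_out = Σ ṁᵢCp,ᵢTᵢ / Σ ṁᵢCp,ᵢ
      = -410240 / 11960 = -34.301 °C

T_out = -34.3 °C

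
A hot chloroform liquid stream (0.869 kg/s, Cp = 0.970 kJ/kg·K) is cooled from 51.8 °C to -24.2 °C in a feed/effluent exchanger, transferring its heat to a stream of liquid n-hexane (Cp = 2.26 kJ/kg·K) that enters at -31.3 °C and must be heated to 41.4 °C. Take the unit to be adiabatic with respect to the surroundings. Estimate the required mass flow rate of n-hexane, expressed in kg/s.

ṁ_c = 0.390 kg/s

Heat released by hot stream: Q = 0.869 × 0.970 × (51.8 − -24.2) = 64.063 kJ/s
Energy balance on cold side (adiabatic exchanger): Q = ṁ_c·Cp_c·(T_c,out − T_c,in)
ṁ_c = 64.063 / [2.26 × (41.4 − -31.3)] = 0.38991 kg/s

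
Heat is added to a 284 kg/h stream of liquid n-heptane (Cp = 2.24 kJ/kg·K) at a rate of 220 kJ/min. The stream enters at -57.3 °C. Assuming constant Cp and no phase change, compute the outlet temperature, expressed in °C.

Q = 220 kJ/min = 13200 kJ/h
ΔT = Q/(ṁ·Cp) = 13200/(284×2.24) = 20.749 K
T_out = -57.3 + 20.749 = -36.551 °C

T_out = -36.6 °C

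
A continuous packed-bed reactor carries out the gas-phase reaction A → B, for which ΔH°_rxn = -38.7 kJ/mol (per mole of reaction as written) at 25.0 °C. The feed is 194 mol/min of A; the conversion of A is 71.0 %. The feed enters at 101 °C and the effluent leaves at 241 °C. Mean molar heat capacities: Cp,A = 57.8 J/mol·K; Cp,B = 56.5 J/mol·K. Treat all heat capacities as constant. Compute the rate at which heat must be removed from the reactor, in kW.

Extent of reaction ξ = 0.710 × 194 = 137.74 mol/min
Reaction term: ξ·ΔH°_rxn = 137.74 × -38.7 = -5330.5 kJ/min
Sensible, feed 101→25 °C: -852.2 kJ/min
Outlet flows (mol/min): A 56.26, B 137.74
Sensible, products 25→241 °C: 2383.4 kJ/min
Q = ΔH = -3799.4 kJ/min = -63.323 kW
Heat removed = 63.323 kW

Q_out = 63.3 kW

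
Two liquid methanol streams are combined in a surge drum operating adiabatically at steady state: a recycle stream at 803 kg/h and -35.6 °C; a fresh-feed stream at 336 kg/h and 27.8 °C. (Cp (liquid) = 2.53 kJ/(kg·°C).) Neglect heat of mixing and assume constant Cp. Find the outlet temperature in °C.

T_out = -16.9 °C

No heat crosses the boundary, so H_out = H_in.
T_out = Σ ṁᵢCp,ᵢTᵢ / Σ ṁᵢCp,ᵢ
      = -48692 / 2881.7 = -16.897 °C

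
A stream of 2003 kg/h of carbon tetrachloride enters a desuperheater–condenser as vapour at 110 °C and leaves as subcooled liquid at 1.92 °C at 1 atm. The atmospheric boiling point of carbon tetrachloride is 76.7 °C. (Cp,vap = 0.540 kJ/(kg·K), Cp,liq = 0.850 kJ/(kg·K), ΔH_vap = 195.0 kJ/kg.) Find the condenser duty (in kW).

Q_c = 154 kW

vapour 110→76.7 °C: -17.982 kJ/kg
condensation at 76.7 °C: -195 kJ/kg
liquid 76.7→1.92 °C: -63.563 kJ/kg
Δh = -17.982 + -195 + -63.563 = -276.55 kJ/kg
Q = ṁ·Δh = 2003 kg/h × -276.55 kJ/kg = -553920 kJ/h
|Q| = 153.87 kW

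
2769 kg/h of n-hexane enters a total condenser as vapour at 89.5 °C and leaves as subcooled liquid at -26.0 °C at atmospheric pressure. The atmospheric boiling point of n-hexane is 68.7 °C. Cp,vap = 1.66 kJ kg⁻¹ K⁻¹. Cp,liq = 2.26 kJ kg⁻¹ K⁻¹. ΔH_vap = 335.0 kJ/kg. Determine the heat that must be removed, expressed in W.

Q_c = 449000 W

vapour 89.5→68.7 °C: -34.528 kJ/kg
condensation at 68.7 °C: -335 kJ/kg
liquid 68.7→-26.0 °C: -214.02 kJ/kg
Δh = -34.528 + -335 + -214.02 = -583.55 kJ/kg
Q = ṁ·Δh = 2769 kg/h × -583.55 kJ/kg = -1.6158e+06 kJ/h
|Q| = 448.85 kW = 448850 W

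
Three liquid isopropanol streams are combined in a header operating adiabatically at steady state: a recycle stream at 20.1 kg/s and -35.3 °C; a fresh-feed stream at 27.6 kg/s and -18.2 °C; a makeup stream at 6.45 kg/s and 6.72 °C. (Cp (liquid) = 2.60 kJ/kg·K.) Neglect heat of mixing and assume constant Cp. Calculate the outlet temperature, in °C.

No heat crosses the boundary, so H_out = H_in.
Σ ṁᵢCp,ᵢTᵢ = 20.1×2.60×-35.3 + 27.6×2.60×-18.2 + 6.45×2.60×6.72 = -3038.1
Σ ṁᵢCp,ᵢ = 20.1×2.60 + 27.6×2.60 + 6.45×2.60 = 140.79
T_out = -3038.1 / 140.79 = -21.579 °C

T_out = -21.6 °C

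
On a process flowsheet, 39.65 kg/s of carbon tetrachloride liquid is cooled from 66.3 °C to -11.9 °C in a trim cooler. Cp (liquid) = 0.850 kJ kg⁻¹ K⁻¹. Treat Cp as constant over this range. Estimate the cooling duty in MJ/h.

Q_c = 9490 MJ/h

Q = ṁ·Cp·ΔT = 39.65 × 0.850 × (-11.9 − 66.3) = -2635.5 kJ/s
Cooling duty = 9487.9 MJ/h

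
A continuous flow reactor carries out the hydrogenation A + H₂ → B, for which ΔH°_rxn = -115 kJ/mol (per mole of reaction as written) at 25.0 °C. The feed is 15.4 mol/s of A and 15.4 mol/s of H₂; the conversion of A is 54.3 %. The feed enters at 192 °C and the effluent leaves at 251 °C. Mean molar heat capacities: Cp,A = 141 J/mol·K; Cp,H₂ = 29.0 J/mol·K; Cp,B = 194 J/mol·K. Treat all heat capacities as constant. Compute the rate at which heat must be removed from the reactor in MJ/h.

Extent of reaction ξ = 0.543 × 15.4 = 8.3622 mol/s
Reaction term: ξ·ΔH°_rxn = 8.3622 × -115 = -961.65 kJ/s
Sensible, feed 192→25 °C: -437.21 kJ/s
Outlet flows (mol/s): A 7.0378, H₂ 7.0378, B 8.3622
Sensible, products 25→251 °C: 637.02 kJ/s
Q = ΔH = -761.83 kJ/s = -761.83 kW
Heat removed = 2742.6 MJ/h

Q_out = 2740 MJ/h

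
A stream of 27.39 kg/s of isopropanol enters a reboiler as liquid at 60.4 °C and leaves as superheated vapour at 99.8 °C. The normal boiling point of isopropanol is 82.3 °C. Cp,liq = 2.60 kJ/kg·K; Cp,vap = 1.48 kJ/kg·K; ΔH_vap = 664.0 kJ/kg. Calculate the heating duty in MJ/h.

liquid 60.4→82.3 °C: 56.94 kJ/kg
vaporisation at 82.3 °C: 664 kJ/kg
vapour 82.3→99.8 °C: 25.9 kJ/kg
Δh = 56.94 + 664 + 25.9 = 746.84 kJ/kg
Q = ṁ·Δh = 27.39 kg/s × 746.84 kJ/kg = 20456 kJ/s
|Q| = 20456 kW = 73641 MJ/h

Q = 73600 MJ/h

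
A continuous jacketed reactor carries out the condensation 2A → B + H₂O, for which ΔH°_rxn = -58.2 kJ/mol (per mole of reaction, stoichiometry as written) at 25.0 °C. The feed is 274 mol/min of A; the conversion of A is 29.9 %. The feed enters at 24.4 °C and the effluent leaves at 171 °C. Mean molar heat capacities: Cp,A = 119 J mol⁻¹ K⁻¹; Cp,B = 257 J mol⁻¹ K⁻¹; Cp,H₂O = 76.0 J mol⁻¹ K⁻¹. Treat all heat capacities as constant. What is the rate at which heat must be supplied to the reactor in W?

Q_in = 49400 W

Extent of reaction ξ = 0.299 × 274 / 2 = 40.963 mol/min
Reaction term: ξ·ΔH°_rxn = 40.963 × -58.2 = -2384 kJ/min
Sensible, feed 24.4→25 °C: 19.564 kJ/min
Outlet flows (mol/min): A 192.07, B 40.963, H₂O 40.963
Sensible, products 25→171 °C: 5328.6 kJ/min
Q = ΔH = 2964.1 kJ/min = 49.402 kW
Heat supplied = 49402 W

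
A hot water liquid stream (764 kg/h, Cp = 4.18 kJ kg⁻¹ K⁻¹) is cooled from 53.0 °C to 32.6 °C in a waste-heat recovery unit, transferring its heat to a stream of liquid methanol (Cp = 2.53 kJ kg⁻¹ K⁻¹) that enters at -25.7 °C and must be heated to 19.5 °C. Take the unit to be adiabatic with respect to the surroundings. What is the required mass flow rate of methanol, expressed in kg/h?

ṁ_c = 570 kg/h

Heat released by hot stream: Q = 764 × 4.18 × (53.0 − 32.6) = 65148 kJ/h
Energy balance on cold side (adiabatic exchanger): Q = ṁ_c·Cp_c·(T_c,out − T_c,in)
ṁ_c = 65148 / [2.53 × (19.5 − -25.7)] = 569.69 kg/h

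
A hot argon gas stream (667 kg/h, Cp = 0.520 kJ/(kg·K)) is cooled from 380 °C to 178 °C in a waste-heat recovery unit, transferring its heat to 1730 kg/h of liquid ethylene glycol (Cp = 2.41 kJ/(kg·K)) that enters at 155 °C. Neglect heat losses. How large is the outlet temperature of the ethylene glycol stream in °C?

Heat released by hot stream: Q = 667 × 0.520 × (380 − 178) = 70062 kJ/h
Energy balance on cold side (adiabatic exchanger): Q = ṁ_c·Cp_c·(T_c,out − T_c,in)
T_c,out = 155 + 70062/(1730 × 2.41) = 171.8 °C

T_c,out = 172 °C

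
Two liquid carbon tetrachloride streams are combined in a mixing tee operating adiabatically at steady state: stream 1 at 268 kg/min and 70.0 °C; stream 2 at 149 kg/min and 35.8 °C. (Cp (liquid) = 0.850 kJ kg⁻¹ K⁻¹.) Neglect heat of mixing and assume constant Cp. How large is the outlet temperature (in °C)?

No heat crosses the boundary, so H_out = H_in.
Σ ṁᵢCp,ᵢTᵢ = 268×0.850×70.0 + 149×0.850×35.8 = 20480
Σ ṁᵢCp,ᵢ = 268×0.850 + 149×0.850 = 354.45
T_out = 20480 / 354.45 = 57.78 °C

T_out = 57.8 °C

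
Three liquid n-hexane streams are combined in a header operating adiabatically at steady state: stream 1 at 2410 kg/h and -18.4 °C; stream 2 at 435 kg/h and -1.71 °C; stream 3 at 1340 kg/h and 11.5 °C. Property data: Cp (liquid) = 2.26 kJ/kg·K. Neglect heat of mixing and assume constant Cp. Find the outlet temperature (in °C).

T_out = -7.09 °C

Adiabatic, steady state ⇒ Σ ṁᵢCp,ᵢ(T_out − Tᵢ) = 0
Σ ṁᵢCp,ᵢTᵢ = 2410×2.26×-18.4 + 435×2.26×-1.71 + 1340×2.26×11.5 = -67072
Σ ṁᵢCp,ᵢ = 2410×2.26 + 435×2.26 + 1340×2.26 = 9458.1
T_out = -67072 / 9458.1 = -7.0915 °C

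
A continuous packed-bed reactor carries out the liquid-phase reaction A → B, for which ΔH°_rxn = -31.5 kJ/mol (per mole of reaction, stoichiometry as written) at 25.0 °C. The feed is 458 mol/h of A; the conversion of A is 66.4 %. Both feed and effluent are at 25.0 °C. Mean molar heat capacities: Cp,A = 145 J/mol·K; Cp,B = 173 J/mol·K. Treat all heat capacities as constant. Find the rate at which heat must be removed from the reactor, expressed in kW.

Extent of reaction ξ = 0.664 × 458 = 304.11 mol/h
Reaction term: ξ·ΔH°_rxn = 304.11 × -31.5 = -9579.5 kJ/h
Q = ΔH = -9579.5 kJ/h = -2.661 kW
Heat removed = 2.661 kW

Q_out = 2.66 kW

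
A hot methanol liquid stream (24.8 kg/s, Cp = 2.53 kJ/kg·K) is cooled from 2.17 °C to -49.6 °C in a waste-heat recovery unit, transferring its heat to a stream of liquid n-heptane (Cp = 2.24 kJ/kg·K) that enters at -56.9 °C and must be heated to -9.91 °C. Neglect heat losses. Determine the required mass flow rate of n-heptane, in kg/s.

Heat released by hot stream: Q = 24.8 × 2.53 × (2.17 − -49.6) = 3248.3 kJ/s
Energy balance on cold side (adiabatic exchanger): Q = ṁ_c·Cp_c·(T_c,out − T_c,in)
ṁ_c = 3248.3 / [2.24 × (-9.91 − -56.9)] = 30.86 kg/s

ṁ_c = 30.9 kg/s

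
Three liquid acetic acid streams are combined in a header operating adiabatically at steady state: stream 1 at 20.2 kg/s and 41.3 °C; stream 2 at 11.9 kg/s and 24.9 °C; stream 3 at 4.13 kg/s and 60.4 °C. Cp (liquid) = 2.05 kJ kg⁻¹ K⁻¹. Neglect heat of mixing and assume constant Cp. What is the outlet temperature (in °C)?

T_out = 38.1 °C

Adiabatic, steady state ⇒ Σ ṁᵢCp,ᵢ(T_out − Tᵢ) = 0
T_out = Σ ṁᵢCp,ᵢTᵢ / Σ ṁᵢCp,ᵢ
      = 2829 / 74.272 = 38.091 °C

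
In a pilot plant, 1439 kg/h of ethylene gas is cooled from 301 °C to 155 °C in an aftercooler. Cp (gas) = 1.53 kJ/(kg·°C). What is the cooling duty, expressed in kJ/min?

Q = ṁ·Cp·ΔT = 1439 × 1.53 × (155 − 301) = -321440 kJ/h
Converting: 321440 / 3600 s = 89.29 kW
Cooling duty = 5357.4 kJ/min

Q_c = 5360 kJ/min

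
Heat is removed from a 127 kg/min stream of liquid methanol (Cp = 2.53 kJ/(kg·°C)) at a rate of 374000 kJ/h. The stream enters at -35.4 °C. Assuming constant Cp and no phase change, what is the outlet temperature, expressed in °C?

T_out = -54.8 °C

Q = 374000 kJ/h = 6233.3 kJ/min
ΔT = Q/(ṁ·Cp) = 6233.3/(127×2.53) = 19.4 K
T_out = -35.4 − 19.4 = -54.8 °C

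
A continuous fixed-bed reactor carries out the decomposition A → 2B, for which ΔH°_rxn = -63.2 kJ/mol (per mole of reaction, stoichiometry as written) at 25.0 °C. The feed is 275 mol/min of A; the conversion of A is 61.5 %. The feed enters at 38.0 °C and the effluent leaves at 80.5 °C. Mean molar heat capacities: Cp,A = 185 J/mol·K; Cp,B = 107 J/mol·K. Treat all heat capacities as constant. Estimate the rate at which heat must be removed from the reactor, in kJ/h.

Q_out = 495000 kJ/h

Extent of reaction ξ = 0.615 × 275 = 169.12 mol/min
Reaction term: ξ·ΔH°_rxn = 169.12 × -63.2 = -10689 kJ/min
Sensible, feed 38.0→25 °C: -661.38 kJ/min
Outlet flows (mol/min): A 105.88, B 338.25
Sensible, products 25→80.5 °C: 3095.8 kJ/min
Q = ΔH = -8254.3 kJ/min = -137.57 kW
Heat removed = 495260 kJ/h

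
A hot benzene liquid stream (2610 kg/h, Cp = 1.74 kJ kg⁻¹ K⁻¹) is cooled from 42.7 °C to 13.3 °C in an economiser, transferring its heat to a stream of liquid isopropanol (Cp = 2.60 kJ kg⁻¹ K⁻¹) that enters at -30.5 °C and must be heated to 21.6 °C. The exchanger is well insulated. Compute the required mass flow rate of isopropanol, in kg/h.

ṁ_c = 986 kg/h

Heat released by hot stream: Q = 2610 × 1.74 × (42.7 − 13.3) = 133520 kJ/h
Energy balance on cold side (adiabatic exchanger): Q = ṁ_c·Cp_c·(T_c,out − T_c,in)
ṁ_c = 133520 / [2.60 × (21.6 − -30.5)] = 985.66 kg/h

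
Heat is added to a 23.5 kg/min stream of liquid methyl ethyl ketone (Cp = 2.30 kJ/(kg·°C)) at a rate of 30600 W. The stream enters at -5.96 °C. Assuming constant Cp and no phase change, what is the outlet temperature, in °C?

T_out = 28.0 °C

Q = 30600 W = 1836 kJ/min
ΔT = Q/(ṁ·Cp) = 1836/(23.5×2.30) = 33.969 K
T_out = -5.96 + 33.969 = 28.009 °C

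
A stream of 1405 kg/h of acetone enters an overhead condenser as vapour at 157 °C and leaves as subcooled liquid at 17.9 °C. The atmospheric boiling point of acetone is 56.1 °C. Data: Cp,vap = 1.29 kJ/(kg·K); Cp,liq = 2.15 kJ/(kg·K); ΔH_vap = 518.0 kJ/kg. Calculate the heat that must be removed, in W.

Q_c = 285000 W

vapour 157→56.1 °C: -130.16 kJ/kg
condensation at 56.1 °C: -518 kJ/kg
liquid 56.1→17.9 °C: -82.13 kJ/kg
Δh = -130.16 + -518 + -82.13 = -730.29 kJ/kg
Q = ṁ·Δh = 1405 kg/h × -730.29 kJ/kg = -1.0261e+06 kJ/h
|Q| = 285.02 kW = 285020 W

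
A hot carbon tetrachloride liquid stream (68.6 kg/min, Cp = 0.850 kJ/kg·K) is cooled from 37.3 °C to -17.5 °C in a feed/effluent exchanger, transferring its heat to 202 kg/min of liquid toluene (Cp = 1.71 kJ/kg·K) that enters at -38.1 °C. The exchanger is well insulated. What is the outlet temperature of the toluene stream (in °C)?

Heat released by hot stream: Q = 68.6 × 0.850 × (37.3 − -17.5) = 3195.4 kJ/min
Energy balance on cold side (adiabatic exchanger): Q = ṁ_c·Cp_c·(T_c,out − T_c,in)
T_c,out = -38.1 + 3195.4/(202 × 1.71) = -28.849 °C

T_c,out = -28.8 °C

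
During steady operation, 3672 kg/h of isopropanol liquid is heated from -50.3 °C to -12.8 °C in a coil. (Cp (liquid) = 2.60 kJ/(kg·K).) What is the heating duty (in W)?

Q = 99400 W

Q = ṁ·Cp·ΔT = 3672 × 2.60 × (-12.8 − -50.3) = 358020 kJ/h
Converting: 358020 / 3600 s = 99.45 kW
Heating duty = 99450 W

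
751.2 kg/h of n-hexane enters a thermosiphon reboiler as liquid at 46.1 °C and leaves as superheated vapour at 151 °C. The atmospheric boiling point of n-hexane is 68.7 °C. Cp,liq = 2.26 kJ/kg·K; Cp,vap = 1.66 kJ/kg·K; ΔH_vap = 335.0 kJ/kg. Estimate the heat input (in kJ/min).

liquid 46.1→68.7 °C: 51.076 kJ/kg
vaporisation at 68.7 °C: 335 kJ/kg
vapour 68.7→151 °C: 136.62 kJ/kg
Δh = 51.076 + 335 + 136.62 = 522.69 kJ/kg
Q = ṁ·Δh = 751.2 kg/h × 522.69 kJ/kg = 392650 kJ/h
|Q| = 109.07 kW = 6544.1 kJ/min

Q = 6540 kJ/min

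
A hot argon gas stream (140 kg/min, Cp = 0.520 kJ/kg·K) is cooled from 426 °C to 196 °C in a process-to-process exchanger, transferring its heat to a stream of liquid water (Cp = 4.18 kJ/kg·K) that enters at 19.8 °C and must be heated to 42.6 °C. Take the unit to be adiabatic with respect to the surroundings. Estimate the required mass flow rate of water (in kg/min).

Heat released by hot stream: Q = 140 × 0.520 × (426 − 196) = 16744 kJ/min
Energy balance on cold side (adiabatic exchanger): Q = ṁ_c·Cp_c·(T_c,out − T_c,in)
ṁ_c = 16744 / [4.18 × (42.6 − 19.8)] = 175.69 kg/min

ṁ_c = 176 kg/min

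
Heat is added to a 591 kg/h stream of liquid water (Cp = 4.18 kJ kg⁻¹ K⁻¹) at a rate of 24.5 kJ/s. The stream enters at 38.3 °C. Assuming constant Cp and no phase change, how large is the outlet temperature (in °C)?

T_out = 74.0 °C

Q = 24.5 kJ/s = 88200 kJ/h
ΔT = Q/(ṁ·Cp) = 88200/(591×4.18) = 35.703 K
T_out = 38.3 + 35.703 = 74.003 °C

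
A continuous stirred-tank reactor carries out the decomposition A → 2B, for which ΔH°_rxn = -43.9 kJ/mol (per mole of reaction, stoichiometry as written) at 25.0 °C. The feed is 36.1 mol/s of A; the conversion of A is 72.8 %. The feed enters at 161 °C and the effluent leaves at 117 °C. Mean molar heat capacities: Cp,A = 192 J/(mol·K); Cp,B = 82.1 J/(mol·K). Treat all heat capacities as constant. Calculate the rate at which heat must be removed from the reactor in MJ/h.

Q_out = 5490 MJ/h

Extent of reaction ξ = 0.728 × 36.1 = 26.281 mol/s
Reaction term: ξ·ΔH°_rxn = 26.281 × -43.9 = -1153.7 kJ/s
Sensible, feed 161→25 °C: -942.64 kJ/s
Outlet flows (mol/s): A 9.8192, B 52.562
Sensible, products 25→117 °C: 570.45 kJ/s
Q = ΔH = -1525.9 kJ/s = -1525.9 kW
Heat removed = 5493.3 MJ/h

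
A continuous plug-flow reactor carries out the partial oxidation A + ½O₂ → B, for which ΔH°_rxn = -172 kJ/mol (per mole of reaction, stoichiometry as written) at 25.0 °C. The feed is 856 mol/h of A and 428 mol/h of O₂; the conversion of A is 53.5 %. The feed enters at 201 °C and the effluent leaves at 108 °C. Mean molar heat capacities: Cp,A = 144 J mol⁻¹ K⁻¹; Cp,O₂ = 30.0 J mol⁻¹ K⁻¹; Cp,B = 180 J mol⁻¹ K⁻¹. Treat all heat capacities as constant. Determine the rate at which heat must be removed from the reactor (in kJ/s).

Extent of reaction ξ = 0.535 × 856 = 457.96 mol/h
Reaction term: ξ·ΔH°_rxn = 457.96 × -172 = -78769 kJ/h
Sensible, feed 201→25 °C: -23954 kJ/h
Outlet flows (mol/h): A 398.04, O₂ 199.02, B 457.96
Sensible, products 25→108 °C: 12095 kJ/h
Q = ΔH = -90629 kJ/h = -25.175 kW
Heat removed = 25.175 kJ/s

Q_out = 25.2 kJ/s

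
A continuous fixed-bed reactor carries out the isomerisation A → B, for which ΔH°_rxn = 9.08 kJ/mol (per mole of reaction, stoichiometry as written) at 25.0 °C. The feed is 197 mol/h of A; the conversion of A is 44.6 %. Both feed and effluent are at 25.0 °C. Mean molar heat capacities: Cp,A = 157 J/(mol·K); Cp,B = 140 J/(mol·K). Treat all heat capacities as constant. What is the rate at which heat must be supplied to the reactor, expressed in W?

Extent of reaction ξ = 0.446 × 197 = 87.862 mol/h
Reaction term: ξ·ΔH°_rxn = 87.862 × 9.08 = 797.79 kJ/h
Q = ΔH = 797.79 kJ/h = 0.22161 kW
Heat supplied = 221.61 W

Q_in = 222 W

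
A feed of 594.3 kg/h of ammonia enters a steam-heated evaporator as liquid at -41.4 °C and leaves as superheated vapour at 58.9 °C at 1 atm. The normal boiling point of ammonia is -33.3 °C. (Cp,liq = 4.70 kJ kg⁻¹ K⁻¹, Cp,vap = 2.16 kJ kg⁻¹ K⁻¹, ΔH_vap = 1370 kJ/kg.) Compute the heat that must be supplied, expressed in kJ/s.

liquid -41.4→-33.3 °C: 38.07 kJ/kg
vaporisation at -33.3 °C: 1370 kJ/kg
vapour -33.3→58.9 °C: 199.15 kJ/kg
Δh = 38.07 + 1370 + 199.15 = 1607.2 kJ/kg
Q = ṁ·Δh = 594.3 kg/h × 1607.2 kJ/kg = 955170 kJ/h
|Q| = 265.33 kW

Q = 265 kJ/s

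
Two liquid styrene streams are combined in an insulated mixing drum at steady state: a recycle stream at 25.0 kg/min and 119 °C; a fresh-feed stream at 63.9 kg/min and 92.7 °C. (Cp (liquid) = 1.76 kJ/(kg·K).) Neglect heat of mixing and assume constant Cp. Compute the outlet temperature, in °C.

T_out = 100 °C

No heat crosses the boundary, so H_out = H_in.
T_out = Σ ṁᵢCp,ᵢTᵢ / Σ ṁᵢCp,ᵢ
      = 15661 / 156.46 = 100.1 °C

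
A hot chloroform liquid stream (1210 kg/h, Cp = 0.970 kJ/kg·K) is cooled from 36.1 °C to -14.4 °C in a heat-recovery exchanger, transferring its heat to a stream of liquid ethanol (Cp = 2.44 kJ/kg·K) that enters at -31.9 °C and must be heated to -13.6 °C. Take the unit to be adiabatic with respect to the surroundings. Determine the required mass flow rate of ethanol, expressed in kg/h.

ṁ_c = 1330 kg/h

Heat released by hot stream: Q = 1210 × 0.970 × (36.1 − -14.4) = 59272 kJ/h
Energy balance on cold side (adiabatic exchanger): Q = ṁ_c·Cp_c·(T_c,out − T_c,in)
ṁ_c = 59272 / [2.44 × (-13.6 − -31.9)] = 1327.4 kg/h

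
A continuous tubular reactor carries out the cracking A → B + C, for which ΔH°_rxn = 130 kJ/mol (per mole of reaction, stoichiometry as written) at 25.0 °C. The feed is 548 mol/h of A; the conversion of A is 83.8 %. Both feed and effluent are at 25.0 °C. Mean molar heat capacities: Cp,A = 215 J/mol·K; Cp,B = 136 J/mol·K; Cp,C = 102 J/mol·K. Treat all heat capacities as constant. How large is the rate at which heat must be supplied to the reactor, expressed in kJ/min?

Q_in = 995 kJ/min

Extent of reaction ξ = 0.838 × 548 = 459.22 mol/h
Reaction term: ξ·ΔH°_rxn = 459.22 × 130 = 59699 kJ/h
Q = ΔH = 59699 kJ/h = 16.583 kW
Heat supplied = 994.99 kJ/min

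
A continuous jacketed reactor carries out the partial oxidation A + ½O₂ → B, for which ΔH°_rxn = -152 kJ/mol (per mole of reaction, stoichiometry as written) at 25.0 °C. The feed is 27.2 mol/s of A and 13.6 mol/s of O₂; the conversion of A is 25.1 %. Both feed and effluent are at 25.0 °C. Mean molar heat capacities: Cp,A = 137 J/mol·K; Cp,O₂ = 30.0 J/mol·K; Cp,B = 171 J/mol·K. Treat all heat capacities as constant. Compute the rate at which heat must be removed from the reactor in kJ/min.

Q_out = 62300 kJ/min

Extent of reaction ξ = 0.251 × 27.2 = 6.8272 mol/s
Reaction term: ξ·ΔH°_rxn = 6.8272 × -152 = -1037.7 kJ/s
Q = ΔH = -1037.7 kJ/s = -1037.7 kW
Heat removed = 62264 kJ/min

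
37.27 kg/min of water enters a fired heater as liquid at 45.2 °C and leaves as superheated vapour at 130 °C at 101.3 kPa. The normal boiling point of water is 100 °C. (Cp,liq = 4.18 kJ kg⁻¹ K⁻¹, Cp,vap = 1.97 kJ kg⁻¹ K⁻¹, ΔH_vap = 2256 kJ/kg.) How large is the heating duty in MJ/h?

liquid 45.2→100 °C: 229.06 kJ/kg
vaporisation at 100 °C: 2256 kJ/kg
vapour 100→130 °C: 59.1 kJ/kg
Δh = 229.06 + 2256 + 59.1 = 2544.2 kJ/kg
Q = ṁ·Δh = 37.27 kg/min × 2544.2 kJ/kg = 94821 kJ/min
|Q| = 1580.3 kW = 5689.3 MJ/h

Q = 5690 MJ/h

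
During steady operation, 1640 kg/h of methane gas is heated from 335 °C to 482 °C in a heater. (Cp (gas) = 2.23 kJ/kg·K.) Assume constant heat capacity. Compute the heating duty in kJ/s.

Q = ṁ·Cp·ΔT = 1640 × 2.23 × (482 − 335) = 537610 kJ/h
Converting: 537610 / 3600 s = 149.34 kW

Q = 149 kJ/s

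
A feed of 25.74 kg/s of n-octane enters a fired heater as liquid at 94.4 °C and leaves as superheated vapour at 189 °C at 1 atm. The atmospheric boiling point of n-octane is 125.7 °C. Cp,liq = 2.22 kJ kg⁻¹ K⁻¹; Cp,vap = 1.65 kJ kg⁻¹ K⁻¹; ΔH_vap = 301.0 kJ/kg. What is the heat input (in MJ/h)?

liquid 94.4→125.7 °C: 69.486 kJ/kg
vaporisation at 125.7 °C: 301 kJ/kg
vapour 125.7→189 °C: 104.44 kJ/kg
Δh = 69.486 + 301 + 104.44 = 474.93 kJ/kg
Q = ṁ·Δh = 25.74 kg/s × 474.93 kJ/kg = 12225 kJ/s
|Q| = 12225 kW = 44009 MJ/h

Q = 44000 MJ/h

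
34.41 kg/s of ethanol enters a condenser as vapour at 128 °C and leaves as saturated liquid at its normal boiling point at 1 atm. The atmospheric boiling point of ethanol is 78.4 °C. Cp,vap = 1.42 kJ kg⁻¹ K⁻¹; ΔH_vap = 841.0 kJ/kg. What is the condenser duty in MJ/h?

Q_c = 113000 MJ/h

vapour 128→78.4 °C: -70.432 kJ/kg
condensation at 78.4 °C: -841 kJ/kg
Δh = -70.432 + -841 = -911.43 kJ/kg
Q = ṁ·Δh = 34.41 kg/s × -911.43 kJ/kg = -31362 kJ/s
|Q| = 31362 kW = 112900 MJ/h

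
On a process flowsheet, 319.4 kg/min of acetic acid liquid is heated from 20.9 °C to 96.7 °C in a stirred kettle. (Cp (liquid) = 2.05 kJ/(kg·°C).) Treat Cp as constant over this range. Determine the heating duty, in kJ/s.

Q = 827 kJ/s

Q = ṁ·Cp·ΔT = 319.4 × 2.05 × (96.7 − 20.9) = 49632 kJ/min
Converting: 49632 / 60 s = 827.19 kW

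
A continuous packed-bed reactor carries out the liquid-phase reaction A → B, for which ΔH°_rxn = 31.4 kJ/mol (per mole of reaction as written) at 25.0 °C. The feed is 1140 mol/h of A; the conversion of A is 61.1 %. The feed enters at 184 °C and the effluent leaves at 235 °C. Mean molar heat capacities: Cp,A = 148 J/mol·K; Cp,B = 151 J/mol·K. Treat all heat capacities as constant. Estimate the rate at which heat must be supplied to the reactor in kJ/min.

Extent of reaction ξ = 0.611 × 1140 = 696.54 mol/h
Reaction term: ξ·ΔH°_rxn = 696.54 × 31.4 = 21871 kJ/h
Sensible, feed 184→25 °C: -26826 kJ/h
Outlet flows (mol/h): A 443.46, B 696.54
Sensible, products 25→235 °C: 35870 kJ/h
Q = ΔH = 30915 kJ/h = 8.5875 kW
Heat supplied = 515.25 kJ/min

Q_in = 515 kJ/min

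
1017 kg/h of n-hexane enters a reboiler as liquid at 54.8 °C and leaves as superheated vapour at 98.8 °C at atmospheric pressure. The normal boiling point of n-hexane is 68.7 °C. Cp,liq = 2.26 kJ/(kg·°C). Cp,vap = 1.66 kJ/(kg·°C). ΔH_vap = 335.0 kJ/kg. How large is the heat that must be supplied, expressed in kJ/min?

liquid 54.8→68.7 °C: 31.414 kJ/kg
vaporisation at 68.7 °C: 335 kJ/kg
vapour 68.7→98.8 °C: 49.966 kJ/kg
Δh = 31.414 + 335 + 49.966 = 416.38 kJ/kg
Q = ṁ·Δh = 1017 kg/h × 416.38 kJ/kg = 423460 kJ/h
|Q| = 117.63 kW = 7057.6 kJ/min

Q = 7060 kJ/min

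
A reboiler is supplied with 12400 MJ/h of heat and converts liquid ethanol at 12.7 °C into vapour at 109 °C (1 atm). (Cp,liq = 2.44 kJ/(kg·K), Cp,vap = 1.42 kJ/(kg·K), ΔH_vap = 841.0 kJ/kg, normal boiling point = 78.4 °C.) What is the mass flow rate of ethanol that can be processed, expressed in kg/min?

ṁ = 198 kg/min

Δh = 2.44×(78.4−12.7) + 841.0 + 1.42×(109−78.4) = 1044.8 kJ/kg
Q = 12400 MJ/h = 3444.4 kJ/s = 206670 kJ/min
ṁ = Q/Δh = 206670 / 1044.8 = 197.81 kg/min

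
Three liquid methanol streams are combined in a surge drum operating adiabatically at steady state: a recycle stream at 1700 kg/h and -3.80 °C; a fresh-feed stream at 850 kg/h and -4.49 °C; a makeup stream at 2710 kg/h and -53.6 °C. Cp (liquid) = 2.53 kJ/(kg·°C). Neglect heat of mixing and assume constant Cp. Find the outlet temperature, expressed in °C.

T_out = -29.6 °C

Adiabatic, steady state ⇒ Σ ṁᵢCp,ᵢ(T_out − Tᵢ) = 0
Σ ṁᵢCp,ᵢTᵢ = 1700×2.53×-3.80 + 850×2.53×-4.49 + 2710×2.53×-53.6 = -393500
Σ ṁᵢCp,ᵢ = 1700×2.53 + 850×2.53 + 2710×2.53 = 13308
T_out = -393500 / 13308 = -29.569 °C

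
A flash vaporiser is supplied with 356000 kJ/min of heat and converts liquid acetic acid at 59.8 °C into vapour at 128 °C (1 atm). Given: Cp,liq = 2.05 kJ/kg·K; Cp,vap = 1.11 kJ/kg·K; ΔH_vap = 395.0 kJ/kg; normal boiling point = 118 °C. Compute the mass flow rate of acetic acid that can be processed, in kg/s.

Δh = 2.05×(118−59.8) + 395.0 + 1.11×(128−118) = 525.41 kJ/kg
Q = 356000 kJ/min = 5933.3 kJ/s = 5933.3 kJ/s
ṁ = Q/Δh = 5933.3 / 525.41 = 11.293 kg/s

ṁ = 11.3 kg/s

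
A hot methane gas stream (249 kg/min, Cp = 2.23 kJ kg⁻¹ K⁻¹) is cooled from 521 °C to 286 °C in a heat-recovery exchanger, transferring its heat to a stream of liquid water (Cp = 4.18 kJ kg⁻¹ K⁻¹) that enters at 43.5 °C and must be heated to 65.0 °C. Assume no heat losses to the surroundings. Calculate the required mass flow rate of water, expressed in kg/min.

ṁ_c = 1450 kg/min

Heat released by hot stream: Q = 249 × 2.23 × (521 − 286) = 130490 kJ/min
Energy balance on cold side (adiabatic exchanger): Q = ṁ_c·Cp_c·(T_c,out − T_c,in)
ṁ_c = 130490 / [4.18 × (65.0 − 43.5)] = 1452 kg/min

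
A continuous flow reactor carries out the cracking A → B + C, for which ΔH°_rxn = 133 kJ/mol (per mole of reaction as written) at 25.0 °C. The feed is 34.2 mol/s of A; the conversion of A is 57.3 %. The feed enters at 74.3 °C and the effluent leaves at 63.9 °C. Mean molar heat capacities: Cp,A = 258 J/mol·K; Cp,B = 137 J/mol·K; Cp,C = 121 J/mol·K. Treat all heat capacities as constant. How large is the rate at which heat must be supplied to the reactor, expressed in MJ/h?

Q_in = 9050 MJ/h

Extent of reaction ξ = 0.573 × 34.2 = 19.597 mol/s
Reaction term: ξ·ΔH°_rxn = 19.597 × 133 = 2606.3 kJ/s
Sensible, feed 74.3→25 °C: -435 kJ/s
Outlet flows (mol/s): A 14.603, B 19.597, C 19.597
Sensible, products 25→63.9 °C: 343.24 kJ/s
Q = ΔH = 2514.6 kJ/s = 2514.6 kW
Heat supplied = 9052.5 MJ/h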